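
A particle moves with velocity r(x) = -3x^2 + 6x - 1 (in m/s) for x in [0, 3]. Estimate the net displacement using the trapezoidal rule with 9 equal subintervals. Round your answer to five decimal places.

Δx = (3 − 0)/9 = 1/3.
r(0) = -1, r(1/3) = 2/3, r(2/3) = 5/3, r(1) = 2, r(4/3) = 5/3, r(5/3) = 2/3, r(2) = -1, r(7/3) = -10/3, r(8/3) = -19/3, r(3) = -10.
T_9 = (Δx/2)·[r(x_0) + 2r(x_1) + ... + 2r(x_{8}) + r(x_9)].
Sum ≈ -3.16667.

-3.16667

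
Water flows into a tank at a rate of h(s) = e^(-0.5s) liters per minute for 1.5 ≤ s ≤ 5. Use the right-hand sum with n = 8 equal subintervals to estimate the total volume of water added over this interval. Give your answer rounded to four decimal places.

0.6983

Δs = (5 − 1.5)/8 = 0.4375.
Right endpoints: 1.9375, 2.375, 2.8125, 3.25, 3.6875, 4.125, 4.5625, 5.
h(1.9375) ≈ 0.3796, h(2.375) ≈ 0.3050, h(2.8125) ≈ 0.2451, h(3.25) ≈ 0.1969, h(3.6875) ≈ 0.1582, h(4.125) ≈ 0.1271, h(4.5625) ≈ 0.1022, h(5) ≈ 0.0821.
Sum = Δs · [h(1.9375) + h(2.375) + h(2.8125) + ...].
Sum ≈ 0.6983.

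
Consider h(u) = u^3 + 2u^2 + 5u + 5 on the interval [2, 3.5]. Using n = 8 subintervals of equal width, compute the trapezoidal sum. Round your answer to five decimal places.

84.98071

Δu = (3.5 − 2)/8 = 0.1875.
h(2) = 31, h(2.1875) = 147355/4096, h(2.375) = 21275/512, h(2.5625) = 195673/4096, h(2.75) = 54.671875, h(2.9375) = 255151/4096, h(3.125) = 36185/512, h(3.3125) = 327085/4096, h(3.5) = 89.875.
T_8 = (Δu/2)·[h(u_0) + 2h(u_1) + ... + 2h(u_{7}) + h(u_8)].
Sum ≈ 84.98071.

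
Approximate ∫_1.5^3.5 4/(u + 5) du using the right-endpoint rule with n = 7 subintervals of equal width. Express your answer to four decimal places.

Δu = (3.5 − 1.5)/7 = 2/7.
Right endpoints: 25/14, 29/14, 33/14, 37/14, 41/14, 45/14, 3.5.
f(25/14) = 56/95, f(29/14) = 56/99, f(33/14) = 56/103, f(37/14) = 56/107, f(41/14) = 56/111, f(45/14) = 56/115, f(3.5) = 8/17.
Sum = Δu · [f(25/14) + f(29/14) + f(33/14) + ...].
Sum ≈ 1.0526.

1.0526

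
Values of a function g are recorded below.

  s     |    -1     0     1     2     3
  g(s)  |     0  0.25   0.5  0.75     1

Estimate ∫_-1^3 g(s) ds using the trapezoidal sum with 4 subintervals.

2

Δs = 1.
T_4 = (1/2)·[0 + 2·0.25 + 2·0.5 + 2·0.75 + 1] = 2.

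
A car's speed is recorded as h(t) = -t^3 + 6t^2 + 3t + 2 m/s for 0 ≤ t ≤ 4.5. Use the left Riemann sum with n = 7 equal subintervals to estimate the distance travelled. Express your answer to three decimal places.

104.774

Δt = (4.5 − 0)/7 = 9/14.
Left endpoints: 0, 9/14, 9/7, 27/14, 18/7, 45/14, 27/7.
h(0) = 2, h(9/14) = 16855/2744, h(9/7) = 4682/343, h(27/14) = 62917/2744, h(18/7) = 11108/343, h(45/14) = 110923/2744, h(27/7) = 15590/343.
Sum = Δt · [h(0) + h(9/14) + h(9/7) + ...].
Sum ≈ 104.774.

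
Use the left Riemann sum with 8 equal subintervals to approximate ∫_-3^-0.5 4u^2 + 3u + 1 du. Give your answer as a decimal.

29.66796875

Δu = (-0.5 − (-3))/8 = 0.3125.
Left endpoints: -3, -2.6875, -2.375, -2.0625, -1.75, -1.4375, -1.125, -0.8125.
f(-3) = 28, f(-2.6875) = 21.828125, f(-2.375) = 16.4375, f(-2.0625) = 11.828125, f(-1.75) = 8, f(-1.4375) = 4.953125, f(-1.125) = 2.6875, f(-0.8125) = 1.203125.
Sum = Δu · [f(-3) + f(-2.6875) + f(-2.375) + ...].
Sum = 29.66796875.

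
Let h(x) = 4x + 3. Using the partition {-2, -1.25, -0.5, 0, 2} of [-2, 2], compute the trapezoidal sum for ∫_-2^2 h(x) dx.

Subinterval widths: 0.75, 0.75, 0.5, 2.
h(-2) = -5, h(-1.25) = -2, h(-0.5) = 1, h(0) = 3, h(2) = 11.
On each subinterval the trapezoid contributes (Δx_i/2)·[h(x_{i-1}) + h(x_i)].
Sum = 12.

12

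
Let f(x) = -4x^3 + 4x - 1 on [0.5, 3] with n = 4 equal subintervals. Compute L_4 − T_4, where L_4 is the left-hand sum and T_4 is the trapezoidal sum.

L_4 = -38.88671875.
T_4 = -69.35546875.
L_4 − T_4 = 30.46875.

30.46875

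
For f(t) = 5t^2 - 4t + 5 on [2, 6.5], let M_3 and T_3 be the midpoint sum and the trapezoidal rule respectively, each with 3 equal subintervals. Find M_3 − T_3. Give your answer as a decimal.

-12.65625

M_3 = 386.15625.
T_3 = 398.8125.
M_3 − T_3 = -12.65625.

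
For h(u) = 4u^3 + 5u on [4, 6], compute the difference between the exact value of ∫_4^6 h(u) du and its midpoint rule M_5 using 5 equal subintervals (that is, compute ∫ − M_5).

Exact integral: ∫_4^6 h(u) du = 1090.
M_5 = 1088.4.
Error = 1090 − 1088.4 = 1.6.

1.6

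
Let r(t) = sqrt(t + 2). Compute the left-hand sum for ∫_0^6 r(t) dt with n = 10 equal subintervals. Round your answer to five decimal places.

12.76977

Δt = (6 − 0)/10 = 0.6.
Left endpoints: 0, 0.6, 1.2, 1.8, 2.4, 3, 3.6, 4.2, 4.8, 5.4.
r(0) ≈ 1.41421, r(0.6) ≈ 1.61245, r(1.2) ≈ 1.78885, r(1.8) ≈ 1.94936, r(2.4) ≈ 2.09762, r(3) ≈ 2.23607, r(3.6) ≈ 2.36643, r(4.2) ≈ 2.48998, r(4.8) ≈ 2.60768, r(5.4) ≈ 2.72029.
Sum = Δt · [r(0) + r(0.6) + r(1.2) + ...].
Sum ≈ 12.76977.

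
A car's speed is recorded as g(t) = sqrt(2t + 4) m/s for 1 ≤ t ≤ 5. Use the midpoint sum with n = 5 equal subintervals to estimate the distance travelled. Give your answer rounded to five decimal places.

Δt = (5 − 1)/5 = 0.8.
Midpoints: 1.4, 2.2, 3, 3.8, 4.6.
g(1.4) ≈ 2.60768, g(2.2) ≈ 2.89828, g(3) ≈ 3.16228, g(3.8) ≈ 3.40588, g(4.6) ≈ 3.63318.
Sum = Δt · [g(1.4) + g(2.2) + g(3) + g(3.8) + g(4.6)].
Sum ≈ 12.56583.

12.56583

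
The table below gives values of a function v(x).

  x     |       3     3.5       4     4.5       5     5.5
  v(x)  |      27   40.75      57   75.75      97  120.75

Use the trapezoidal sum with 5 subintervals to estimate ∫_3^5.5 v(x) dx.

172.1875

Δx = 0.5.
T_5 = (0.5/2)·[27 + 2·40.75 + 2·57 + 2·75.75 + 2·97 + 120.75] = 172.1875.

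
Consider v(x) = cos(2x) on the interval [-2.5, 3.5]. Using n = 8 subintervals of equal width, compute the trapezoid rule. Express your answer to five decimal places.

-0.12154

Δx = (3.5 − (-2.5))/8 = 0.75.
v(-2.5) ≈ 0.28366, v(-1.75) ≈ -0.93646, v(-1) ≈ -0.41615, v(-0.25) ≈ 0.87758, v(0.5) ≈ 0.54030, v(1.25) ≈ -0.80114, v(2) ≈ -0.65364, v(2.75) ≈ 0.70867, v(3.5) ≈ 0.75390.
T_8 = (Δx/2)·[v(x_0) + 2v(x_1) + ... + 2v(x_{7}) + v(x_8)].
Sum ≈ -0.12154.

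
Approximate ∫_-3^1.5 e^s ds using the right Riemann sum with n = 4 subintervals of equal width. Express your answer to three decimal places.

7.383

Δs = (1.5 − (-3))/4 = 1.125.
Right endpoints: -1.875, -0.75, 0.375, 1.5.
f(-1.875) ≈ 0.153, f(-0.75) ≈ 0.472, f(0.375) ≈ 1.455, f(1.5) ≈ 4.482.
Sum = Δs · [f(-1.875) + f(-0.75) + f(0.375) + f(1.5)].
Sum ≈ 7.383.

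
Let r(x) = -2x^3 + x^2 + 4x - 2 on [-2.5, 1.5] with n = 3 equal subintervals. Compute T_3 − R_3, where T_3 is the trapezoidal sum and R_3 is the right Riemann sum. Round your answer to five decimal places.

17.33333

T_3 ≈ 12.0740741.
R_3 ≈ -5.2592593.
T_3 − R_3 ≈ 17.33333.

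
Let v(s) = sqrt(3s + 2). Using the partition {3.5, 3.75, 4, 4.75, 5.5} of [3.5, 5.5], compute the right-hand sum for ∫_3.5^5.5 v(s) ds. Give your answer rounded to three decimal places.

Subinterval widths: 0.25, 0.25, 0.75, 0.75.
Right endpoints: 3.75, 4, 4.75, 5.5.
v(3.75) ≈ 3.640, v(4) ≈ 3.742, v(4.75) ≈ 4.031, v(5.5) ≈ 4.301.
Sum = Σ Δs_i · v(s_i).
Sum ≈ 8.095.

8.095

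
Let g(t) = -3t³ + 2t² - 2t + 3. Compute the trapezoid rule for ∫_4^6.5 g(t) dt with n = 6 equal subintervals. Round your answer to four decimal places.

Δt = (6.5 − 4)/6 = 5/12.
g(4) = -165, g(53/12) = -43255/192, g(29/6) = -21505/72, g(5.25) = -386.484375, g(17/3) = -490, g(73/12) = -351665/576, g(6.5) = -749.375.
T_6 = (Δt/2)·[g(t_0) + 2g(t_1) + ... + 2g(t_{5}) + g(t_6)].
Sum ≈ -1028.4035.

-1028.4035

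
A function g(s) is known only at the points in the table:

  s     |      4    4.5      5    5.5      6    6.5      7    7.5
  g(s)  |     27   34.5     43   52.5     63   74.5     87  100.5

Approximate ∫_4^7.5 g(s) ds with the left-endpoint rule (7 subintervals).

Δs = 0.5.
Sum = 0.5·[27 + 34.5 + 43 + 52.5 + 63 + 74.5 + 87] = 190.75.

190.75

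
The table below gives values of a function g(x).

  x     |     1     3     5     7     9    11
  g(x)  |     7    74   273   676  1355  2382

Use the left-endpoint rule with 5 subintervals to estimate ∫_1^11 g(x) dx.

Δx = 2.
Sum = 2·[7 + 74 + 273 + 676 + 1355] = 4770.

4770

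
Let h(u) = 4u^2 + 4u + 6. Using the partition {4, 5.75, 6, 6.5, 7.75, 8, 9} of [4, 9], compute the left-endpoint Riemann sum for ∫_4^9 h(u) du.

892.375

Subinterval widths: 1.75, 0.25, 0.5, 1.25, 0.25, 1.
Left endpoints: 4, 5.75, 6, 6.5, 7.75, 8.
h(4) = 86, h(5.75) = 161.25, h(6) = 174, h(6.5) = 201, h(7.75) = 277.25, h(8) = 294.
Sum = Σ Δu_i · h(u_i).
Sum = 892.375.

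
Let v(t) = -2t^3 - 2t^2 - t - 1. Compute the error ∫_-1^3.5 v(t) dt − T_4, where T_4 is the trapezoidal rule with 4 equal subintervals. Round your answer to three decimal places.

Exact integral: ∫_-1^3.5 v(t) dt = -113.90625.
T_4 ≈ -122.92383.
Error ≈ -113.90625 − (-122.92383) ≈ 9.018.

9.018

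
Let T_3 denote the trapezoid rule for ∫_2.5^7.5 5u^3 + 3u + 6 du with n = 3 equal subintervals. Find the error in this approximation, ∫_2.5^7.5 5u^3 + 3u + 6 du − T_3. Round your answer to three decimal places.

Exact integral: ∫_2.5^7.5 f(u) du = 4011.25.
T_3 ≈ 4184.86111.
Error ≈ 4011.25 − 4184.86111 ≈ -173.611.

-173.611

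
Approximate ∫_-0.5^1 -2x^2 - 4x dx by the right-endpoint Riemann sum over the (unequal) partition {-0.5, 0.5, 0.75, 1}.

Subinterval widths: 1, 0.25, 0.25.
Right endpoints: 0.5, 0.75, 1.
f(0.5) = -2.5, f(0.75) = -4.125, f(1) = -6.
Sum = Σ Δx_i · f(x_i).
Sum = -5.03125.

-5.03125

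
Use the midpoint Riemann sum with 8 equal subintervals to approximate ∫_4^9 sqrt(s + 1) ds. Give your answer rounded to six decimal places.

Δs = (9 − 4)/8 = 0.625.
Midpoints: 4.3125, 4.9375, 5.5625, 6.1875, 6.8125, 7.4375, 8.0625, 8.6875.
f(4.3125) ≈ 2.304886, f(4.9375) ≈ 2.436699, f(5.5625) ≈ 2.561738, f(6.1875) ≈ 2.680951, f(6.8125) ≈ 2.795085, f(7.4375) ≈ 2.904738, f(8.0625) ≈ 3.010399, f(8.6875) ≈ 3.112475.
Sum = Δs · [f(4.3125) + f(4.9375) + f(5.5625) + ...].
Sum ≈ 13.629356.

13.629356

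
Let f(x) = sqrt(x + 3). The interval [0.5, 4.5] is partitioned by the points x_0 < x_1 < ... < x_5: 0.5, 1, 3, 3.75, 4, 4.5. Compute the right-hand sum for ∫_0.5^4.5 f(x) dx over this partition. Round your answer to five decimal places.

Subinterval widths: 0.5, 2, 0.75, 0.25, 0.5.
Right endpoints: 1, 3, 3.75, 4, 4.5.
f(1) ≈ 2.00000, f(3) ≈ 2.44949, f(3.75) ≈ 2.59808, f(4) ≈ 2.64575, f(4.5) ≈ 2.73861.
Sum = Σ Δx_i · f(x_i).
Sum ≈ 9.87828.

9.87828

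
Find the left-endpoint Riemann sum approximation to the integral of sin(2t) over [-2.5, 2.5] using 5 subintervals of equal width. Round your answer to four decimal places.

Δt = (2.5 − (-2.5))/5 = 1.
Left endpoints: -2.5, -1.5, -0.5, 0.5, 1.5.
f(-2.5) ≈ 0.9589, f(-1.5) ≈ -0.1411, f(-0.5) ≈ -0.8415, f(0.5) ≈ 0.8415, f(1.5) ≈ 0.1411.
Sum = Δt · [f(-2.5) + f(-1.5) + f(-0.5) + f(0.5) + f(1.5)].
Sum ≈ 0.9589.

0.9589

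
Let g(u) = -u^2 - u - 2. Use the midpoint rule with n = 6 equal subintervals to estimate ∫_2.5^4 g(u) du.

Δu = (4 − 2.5)/6 = 0.25.
Midpoints: 2.625, 2.875, 3.125, 3.375, 3.625, 3.875.
g(2.625) = -11.515625, g(2.875) = -13.140625, g(3.125) = -14.890625, g(3.375) = -16.765625, g(3.625) = -18.765625, g(3.875) = -20.890625.
Sum = Δu · [g(2.625) + g(2.875) + g(3.125) + ...].
Sum = -23.9921875.

-23.9921875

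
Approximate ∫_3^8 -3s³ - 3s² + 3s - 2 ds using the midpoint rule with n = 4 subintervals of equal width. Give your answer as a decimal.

-3389.5703125

Δs = (8 − 3)/4 = 1.25.
Midpoints: 3.625, 4.875, 6.125, 7.375.
f(3.625) = -88807/512, f(4.875) = -207997/512, f(6.125) = -402187/512, f(7.375) = -689377/512.
Sum = Δs · [f(3.625) + f(4.875) + f(6.125) + f(7.375)].
Sum = -3389.5703125.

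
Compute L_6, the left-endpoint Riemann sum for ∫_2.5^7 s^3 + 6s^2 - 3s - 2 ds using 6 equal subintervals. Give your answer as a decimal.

966.76171875

Δs = (7 − 2.5)/6 = 0.75.
Left endpoints: 2.5, 3.25, 4, 4.75, 5.5, 6.25.
f(2.5) = 43.625, f(3.25) = 85.953125, f(4) = 146, f(4.75) = 226.296875, f(5.5) = 329.375, f(6.25) = 457.765625.
Sum = Δs · [f(2.5) + f(3.25) + f(4) + ...].
Sum = 966.76171875.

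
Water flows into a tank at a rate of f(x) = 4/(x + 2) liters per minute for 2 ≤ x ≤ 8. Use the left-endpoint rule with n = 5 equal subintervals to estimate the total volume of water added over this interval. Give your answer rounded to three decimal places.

Δx = (8 − 2)/5 = 1.2.
Left endpoints: 2, 3.2, 4.4, 5.6, 6.8.
f(2) = 1, f(3.2) = 10/13, f(4.4) = 0.625, f(5.6) = 10/19, f(6.8) = 5/11.
Sum = Δx · [f(2) + f(3.2) + f(4.4) + f(5.6) + f(6.8)].
Sum ≈ 4.050.

4.050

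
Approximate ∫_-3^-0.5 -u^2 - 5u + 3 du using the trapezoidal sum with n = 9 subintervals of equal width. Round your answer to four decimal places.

Δu = (-0.5 − (-3))/9 = 5/18.
f(-3) = 9, f(-49/18) = 2981/324, f(-22/9) = 749/81, f(-13/6) = 329/36, f(-17/9) = 719/81, f(-29/18) = 2741/324, f(-4/3) = 71/9, f(-19/18) = 2321/324, f(-7/9) = 509/81, f(-0.5) = 5.25.
T_9 = (Δu/2)·[f(u_0) + 2f(u_1) + ... + 2f(u_{8}) + f(u_9)].
Sum ≈ 20.3845.

20.3845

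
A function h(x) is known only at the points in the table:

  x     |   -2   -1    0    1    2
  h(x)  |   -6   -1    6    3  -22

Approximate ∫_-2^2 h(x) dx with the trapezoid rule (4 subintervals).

Δx = 1.
T_4 = (1/2)·[(-6) + 2·(-1) + 2·6 + 2·3 + (-22)] = -6.

-6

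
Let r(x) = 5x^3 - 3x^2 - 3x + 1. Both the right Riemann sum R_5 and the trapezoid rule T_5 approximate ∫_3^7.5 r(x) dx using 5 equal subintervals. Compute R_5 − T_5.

818.60625

R_5 = 4257.2025.
T_5 = 3438.59625.
R_5 − T_5 = 818.60625.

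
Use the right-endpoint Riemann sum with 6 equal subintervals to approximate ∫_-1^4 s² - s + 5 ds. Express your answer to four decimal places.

Δs = (4 − (-1))/6 = 5/6.
Right endpoints: -1/6, 2/3, 1.5, 7/3, 19/6, 4.
f(-1/6) = 187/36, f(2/3) = 43/9, f(1.5) = 5.75, f(7/3) = 73/9, f(19/6) = 427/36, f(4) = 17.
Sum = Δs · [f(-1/6) + f(2/3) + f(1.5) + ...].
Sum ≈ 43.9120.

43.9120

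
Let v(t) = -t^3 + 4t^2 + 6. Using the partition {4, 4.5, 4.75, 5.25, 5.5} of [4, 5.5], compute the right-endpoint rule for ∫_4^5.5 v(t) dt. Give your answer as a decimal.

-28.86328125

Subinterval widths: 0.5, 0.25, 0.5, 0.25.
Right endpoints: 4.5, 4.75, 5.25, 5.5.
v(4.5) = -4.125, v(4.75) = -10.921875, v(5.25) = -28.453125, v(5.5) = -39.375.
Sum = Σ Δt_i · v(t_i).
Sum = -28.86328125.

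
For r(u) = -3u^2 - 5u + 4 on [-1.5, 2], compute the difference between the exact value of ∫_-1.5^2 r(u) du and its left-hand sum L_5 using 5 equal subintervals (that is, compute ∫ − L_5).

-7.105

Exact integral: ∫_-1.5^2 r(u) du = -1.75.
L_5 = 5.355.
Error = -1.75 − 5.355 = -7.105.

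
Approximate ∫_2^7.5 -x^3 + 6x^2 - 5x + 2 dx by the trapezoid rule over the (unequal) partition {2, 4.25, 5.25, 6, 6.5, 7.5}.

Subinterval widths: 2.25, 1, 0.75, 0.5, 1.
f(2) = 8, f(4.25) = 12.359375, f(5.25) = -3.578125, f(6) = -28, f(6.5) = -51.625, f(7.5) = -119.875.
On each subinterval the trapezoid contributes (Δx_i/2)·[f(x_{i-1}) + f(x_i)].
Sum = -90.203125.

-90.203125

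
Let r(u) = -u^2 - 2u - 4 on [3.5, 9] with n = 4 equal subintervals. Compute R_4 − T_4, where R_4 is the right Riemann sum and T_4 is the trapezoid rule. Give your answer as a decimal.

R_4 = -376.01953125.
T_4 = -321.19140625.
R_4 − T_4 = -54.828125.

-54.828125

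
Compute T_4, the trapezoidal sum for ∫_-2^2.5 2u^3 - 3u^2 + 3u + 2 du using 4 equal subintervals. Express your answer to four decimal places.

-1.1426

Δu = (2.5 − (-2))/4 = 1.125.
f(-2) = -32, f(-0.875) = -4.26171875, f(0.25) = 2.59375, f(1.375) = 5.65234375, f(2.5) = 22.
T_4 = (Δu/2)·[f(u_0) + 2f(u_1) + 2f(u_2) + 2f(u_3) + f(u_4)].
Sum ≈ -1.1426.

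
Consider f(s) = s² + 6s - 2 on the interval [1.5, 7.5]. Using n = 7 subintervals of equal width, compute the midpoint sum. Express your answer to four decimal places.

289.1327

Δs = (7.5 − 1.5)/7 = 6/7.
Midpoints: 27/14, 39/14, 51/14, 4.5, 75/14, 87/14, 99/14.
f(27/14) = 2605/196, f(39/14) = 4405/196, f(51/14) = 6493/196, f(4.5) = 45.25, f(75/14) = 11533/196, f(87/14) = 14485/196, f(99/14) = 17725/196.
Sum = Δs · [f(27/14) + f(39/14) + f(51/14) + ...].
Sum ≈ 289.1327.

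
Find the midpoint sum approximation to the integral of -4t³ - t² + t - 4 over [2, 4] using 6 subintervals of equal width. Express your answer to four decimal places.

Δt = (4 − 2)/6 = 1/3.
Midpoints: 13/6, 2.5, 17/6, 19/6, 3.5, 23/6.
f(13/6) = -5099/108, f(2.5) = -70.25, f(17/6) = -10819/108, f(19/6) = -14891/108, f(3.5) = -184.25, f(23/6) = -25939/108.
Sum = Δt · [f(13/6) + f(2.5) + f(17/6) + ...].
Sum ≈ -259.9815.

-259.9815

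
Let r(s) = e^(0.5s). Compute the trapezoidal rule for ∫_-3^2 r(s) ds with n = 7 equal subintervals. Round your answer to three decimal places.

Δs = (2 − (-3))/7 = 5/7.
r(-3) ≈ 0.223, r(-16/7) ≈ 0.319, r(-11/7) ≈ 0.456, r(-6/7) ≈ 0.651, r(-1/7) ≈ 0.931, r(4/7) ≈ 1.331, r(9/7) ≈ 1.902, r(2) ≈ 2.718.
T_7 = (Δs/2)·[r(s_0) + 2r(s_1) + ... + 2r(s_{6}) + r(s_7)].
Sum ≈ 5.043.

5.043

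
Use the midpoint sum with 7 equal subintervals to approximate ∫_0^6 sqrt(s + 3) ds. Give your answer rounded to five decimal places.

Δs = (6 − 0)/7 = 6/7.
Midpoints: 3/7, 9/7, 15/7, 3, 27/7, 33/7, 39/7.
f(3/7) ≈ 1.85164, f(9/7) ≈ 2.07020, f(15/7) ≈ 2.26779, f(3) ≈ 2.44949, f(27/7) ≈ 2.61861, f(33/7) ≈ 2.77746, f(39/7) ≈ 2.92770.
Sum = Δs · [f(3/7) + f(9/7) + f(15/7) + ...].
Sum ≈ 14.53962.

14.53962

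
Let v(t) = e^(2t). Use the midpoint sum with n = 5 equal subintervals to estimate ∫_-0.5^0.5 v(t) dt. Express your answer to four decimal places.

Δt = (0.5 − (-0.5))/5 = 0.2.
Midpoints: -0.4, -0.2, 0, 0.2, 0.4.
v(-0.4) ≈ 0.4493, v(-0.2) ≈ 0.6703, v(0) ≈ 1.0000, v(0.2) ≈ 1.4918, v(0.4) ≈ 2.2255.
Sum = Δt · [v(-0.4) + v(-0.2) + v(0) + v(0.2) + v(0.4)].
Sum ≈ 1.1674.

1.1674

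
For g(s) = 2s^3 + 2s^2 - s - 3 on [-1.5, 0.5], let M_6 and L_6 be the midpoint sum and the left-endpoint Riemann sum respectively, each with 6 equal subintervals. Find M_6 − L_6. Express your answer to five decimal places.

0.22222

M_6 ≈ -5.1481481.
L_6 ≈ -5.3703704.
M_6 − L_6 ≈ 0.22222.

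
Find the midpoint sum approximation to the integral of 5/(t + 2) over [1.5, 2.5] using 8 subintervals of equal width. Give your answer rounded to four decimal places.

Δt = (2.5 − 1.5)/8 = 0.125.
Midpoints: 1.5625, 1.6875, 1.8125, 1.9375, 2.0625, 2.1875, 2.3125, 2.4375.
f(1.5625) = 80/57, f(1.6875) = 80/59, f(1.8125) = 80/61, f(1.9375) = 80/63, f(2.0625) = 16/13, f(2.1875) = 80/67, f(2.3125) = 80/69, f(2.4375) = 80/71.
Sum = Δt · [f(1.5625) + f(1.6875) + f(1.8125) + ...].
Sum ≈ 1.2565.

1.2565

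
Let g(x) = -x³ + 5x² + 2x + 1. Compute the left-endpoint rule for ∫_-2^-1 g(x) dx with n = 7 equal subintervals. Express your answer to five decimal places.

Δx = (-1 − (-2))/7 = 1/7.
Left endpoints: -2, -13/7, -12/7, -11/7, -10/7, -9/7, -8/7.
g(-2) = 25, g(-13/7) = 7181/343, g(-12/7) = 5935/343, g(-11/7) = 4831/343, g(-10/7) = 3863/343, g(-9/7) = 3025/343, g(-8/7) = 2311/343.
Sum = Δx · [g(-2) + g(-13/7) + g(-12/7) + ...].
Sum ≈ 14.87755.

14.87755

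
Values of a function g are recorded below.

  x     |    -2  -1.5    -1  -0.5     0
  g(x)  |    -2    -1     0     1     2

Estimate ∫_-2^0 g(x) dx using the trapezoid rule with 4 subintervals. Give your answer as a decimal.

0

Δx = 0.5.
T_4 = (0.5/2)·[(-2) + 2·(-1) + 2·0 + 2·1 + 2] = 0.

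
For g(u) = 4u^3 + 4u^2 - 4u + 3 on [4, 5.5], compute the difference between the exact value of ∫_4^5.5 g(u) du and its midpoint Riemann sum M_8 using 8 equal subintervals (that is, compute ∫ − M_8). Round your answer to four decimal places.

Exact integral: ∫_4^5.5 g(u) du = 771.5625.
M_8 ≈ 771.294434.
Error ≈ 771.5625 − 771.294434 ≈ 0.2681.

0.2681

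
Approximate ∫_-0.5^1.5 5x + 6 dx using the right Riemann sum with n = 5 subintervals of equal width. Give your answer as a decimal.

Δx = (1.5 − (-0.5))/5 = 0.4.
Right endpoints: -0.1, 0.3, 0.7, 1.1, 1.5.
f(-0.1) = 5.5, f(0.3) = 7.5, f(0.7) = 9.5, f(1.1) = 11.5, f(1.5) = 13.5.
Sum = Δx · [f(-0.1) + f(0.3) + f(0.7) + f(1.1) + f(1.5)].
Sum = 19.

19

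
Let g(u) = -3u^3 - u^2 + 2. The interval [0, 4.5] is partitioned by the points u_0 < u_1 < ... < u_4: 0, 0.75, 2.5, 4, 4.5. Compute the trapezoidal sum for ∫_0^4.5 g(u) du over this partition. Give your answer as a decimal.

Subinterval widths: 0.75, 1.75, 1.5, 0.5.
g(0) = 2, g(0.75) = 0.171875, g(2.5) = -51.125, g(4) = -206, g(4.5) = -291.625.
On each subinterval the trapezoid contributes (Δu_i/2)·[g(u_{i-1}) + g(u_i)].
Sum = -361.01953125.

-361.01953125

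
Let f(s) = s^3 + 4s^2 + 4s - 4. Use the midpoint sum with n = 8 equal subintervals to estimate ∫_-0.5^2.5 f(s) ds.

30.50390625

Δs = (2.5 − (-0.5))/8 = 0.375.
Midpoints: -0.3125, 0.0625, 0.4375, 0.8125, 1.1875, 1.5625, 1.9375, 2.3125.
f(-0.3125) = -20029/4096, f(0.0625) = -15295/4096, f(0.4375) = -5737/4096, f(0.8125) = 9941/4096, f(1.1875) = 33035/4096, f(1.5625) = 64841/4096, f(1.9375) = 106655/4096, f(2.3125) = 159773/4096.
Sum = Δs · [f(-0.3125) + f(0.0625) + f(0.4375) + ...].
Sum = 30.50390625.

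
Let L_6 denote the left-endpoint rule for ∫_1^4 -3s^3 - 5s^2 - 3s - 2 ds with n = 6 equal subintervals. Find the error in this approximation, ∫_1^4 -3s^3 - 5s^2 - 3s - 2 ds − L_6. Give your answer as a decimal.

-64.8125

Exact integral: ∫_1^4 f(s) ds = -324.75.
L_6 = -259.9375.
Error = -324.75 − (-259.9375) = -64.8125.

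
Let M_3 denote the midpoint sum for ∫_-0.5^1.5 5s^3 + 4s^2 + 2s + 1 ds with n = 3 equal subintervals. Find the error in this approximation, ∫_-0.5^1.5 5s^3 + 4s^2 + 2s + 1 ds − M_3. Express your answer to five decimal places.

0.85185

Exact integral: ∫_-0.5^1.5 f(s) ds ≈ 14.9166667.
M_3 ≈ 14.0648148.
Error ≈ 14.9166667 − 14.0648148 ≈ 0.85185.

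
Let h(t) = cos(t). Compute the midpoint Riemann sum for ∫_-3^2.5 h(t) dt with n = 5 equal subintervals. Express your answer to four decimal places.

0.7782

Δt = (2.5 − (-3))/5 = 1.1.
Midpoints: -2.45, -1.35, -0.25, 0.85, 1.95.
h(-2.45) ≈ -0.7702, h(-1.35) ≈ 0.2190, h(-0.25) ≈ 0.9689, h(0.85) ≈ 0.6600, h(1.95) ≈ -0.3702.
Sum = Δt · [h(-2.45) + h(-1.35) + h(-0.25) + h(0.85) + h(1.95)].
Sum ≈ 0.7782.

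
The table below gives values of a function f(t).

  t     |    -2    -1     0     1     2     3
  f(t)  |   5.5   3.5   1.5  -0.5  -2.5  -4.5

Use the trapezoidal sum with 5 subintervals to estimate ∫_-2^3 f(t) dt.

2.5

Δt = 1.
T_5 = (1/2)·[5.5 + 2·3.5 + 2·1.5 + 2·(-0.5) + 2·(-2.5) + (-4.5)] = 2.5.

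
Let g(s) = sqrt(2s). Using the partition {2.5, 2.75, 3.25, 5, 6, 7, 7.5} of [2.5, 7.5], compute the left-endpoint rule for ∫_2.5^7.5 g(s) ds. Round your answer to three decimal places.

Subinterval widths: 0.25, 0.5, 1.75, 1, 1, 0.5.
Left endpoints: 2.5, 2.75, 3.25, 5, 6, 7.
g(2.5) ≈ 2.236, g(2.75) ≈ 2.345, g(3.25) ≈ 2.550, g(5) ≈ 3.162, g(6) ≈ 3.464, g(7) ≈ 3.742.
Sum = Σ Δs_i · g(s_i).
Sum ≈ 14.690.

14.690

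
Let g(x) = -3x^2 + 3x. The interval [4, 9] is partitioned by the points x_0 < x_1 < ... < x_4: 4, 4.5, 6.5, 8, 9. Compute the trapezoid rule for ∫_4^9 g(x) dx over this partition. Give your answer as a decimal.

Subinterval widths: 0.5, 2, 1.5, 1.
g(4) = -36, g(4.5) = -47.25, g(6.5) = -107.25, g(8) = -168, g(9) = -216.
On each subinterval the trapezoid contributes (Δx_i/2)·[g(x_{i-1}) + g(x_i)].
Sum = -573.75.

-573.75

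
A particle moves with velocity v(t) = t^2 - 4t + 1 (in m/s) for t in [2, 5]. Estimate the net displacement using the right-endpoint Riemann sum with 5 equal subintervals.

Δt = (5 − 2)/5 = 0.6.
Right endpoints: 2.6, 3.2, 3.8, 4.4, 5.
v(2.6) = -2.64, v(3.2) = -1.56, v(3.8) = 0.24, v(4.4) = 2.76, v(5) = 6.
Sum = Δt · [v(2.6) + v(3.2) + v(3.8) + v(4.4) + v(5)].
Sum = 2.88.

2.88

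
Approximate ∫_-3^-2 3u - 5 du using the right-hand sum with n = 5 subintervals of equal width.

-12.2

Δu = (-2 − (-3))/5 = 0.2.
Right endpoints: -2.8, -2.6, -2.4, -2.2, -2.
f(-2.8) = -13.4, f(-2.6) = -12.8, f(-2.4) = -12.2, f(-2.2) = -11.6, f(-2) = -11.
Sum = Δu · [f(-2.8) + f(-2.6) + f(-2.4) + f(-2.2) + f(-2)].
Sum = -12.2.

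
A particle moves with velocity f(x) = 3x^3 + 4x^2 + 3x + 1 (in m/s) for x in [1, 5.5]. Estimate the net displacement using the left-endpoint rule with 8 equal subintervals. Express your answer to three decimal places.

Δx = (5.5 − 1)/8 = 0.5625.
Left endpoints: 1, 1.5625, 2.125, 2.6875, 3.25, 3.8125, 4.375, 4.9375.
f(1) = 11, f(1.5625) = 110171/4096, f(2.125) = 27763/512, f(2.6875) = 393977/4096, f(3.25) = 155.984375, f(3.8125) = 970031/4096, f(4.375) = 175057/512, f(4.9375) = 1943309/4096.
Sum = Δx · [f(1) + f(1.5625) + f(2.125) + ...].
Sum ≈ 786.074.

786.074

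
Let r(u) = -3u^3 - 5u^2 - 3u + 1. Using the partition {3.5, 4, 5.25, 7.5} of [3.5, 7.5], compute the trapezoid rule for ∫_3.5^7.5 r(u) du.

Subinterval widths: 0.5, 1.25, 2.25.
r(3.5) = -199.375, r(4) = -283, r(5.25) = -586.671875, r(7.5) = -1568.375.
On each subinterval the trapezoid contributes (Δu_i/2)·[r(u_{i-1}) + r(u_i)].
Sum = -3088.56640625.

-3088.56640625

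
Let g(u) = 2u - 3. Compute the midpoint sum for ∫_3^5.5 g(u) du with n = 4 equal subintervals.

Δu = (5.5 − 3)/4 = 0.625.
Midpoints: 3.3125, 3.9375, 4.5625, 5.1875.
g(3.3125) = 3.625, g(3.9375) = 4.875, g(4.5625) = 6.125, g(5.1875) = 7.375.
Sum = Δu · [g(3.3125) + g(3.9375) + g(4.5625) + g(5.1875)].
Sum = 13.75.

13.75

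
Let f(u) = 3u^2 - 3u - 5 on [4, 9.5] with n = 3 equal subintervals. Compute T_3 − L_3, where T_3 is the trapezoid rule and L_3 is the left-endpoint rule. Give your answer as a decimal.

T_3 ≈ 663.743056.
L_3 ≈ 474.680556.
T_3 − L_3 = 189.0625.

189.0625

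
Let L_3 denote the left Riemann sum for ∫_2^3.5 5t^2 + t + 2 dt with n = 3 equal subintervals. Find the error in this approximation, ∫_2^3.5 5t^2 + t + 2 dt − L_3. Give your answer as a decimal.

10.375

Exact integral: ∫_2^3.5 f(t) dt = 65.25.
L_3 = 54.875.
Error = 65.25 − 54.875 = 10.375.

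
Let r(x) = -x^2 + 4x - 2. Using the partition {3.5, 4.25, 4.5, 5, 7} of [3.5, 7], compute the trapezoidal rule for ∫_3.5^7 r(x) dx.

-34.96875

Subinterval widths: 0.75, 0.25, 0.5, 2.
r(3.5) = -0.25, r(4.25) = -3.0625, r(4.5) = -4.25, r(5) = -7, r(7) = -23.
On each subinterval the trapezoid contributes (Δx_i/2)·[r(x_{i-1}) + r(x_i)].
Sum = -34.96875.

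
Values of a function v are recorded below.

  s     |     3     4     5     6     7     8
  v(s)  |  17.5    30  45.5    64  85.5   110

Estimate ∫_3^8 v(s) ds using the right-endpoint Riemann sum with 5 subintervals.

335

Δs = 1.
Sum = 1·[30 + 45.5 + 64 + 85.5 + 110] = 335.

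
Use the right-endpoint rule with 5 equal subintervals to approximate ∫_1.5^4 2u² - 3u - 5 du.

Δu = (4 − 1.5)/5 = 0.5.
Right endpoints: 2, 2.5, 3, 3.5, 4.
f(2) = -3, f(2.5) = 0, f(3) = 4, f(3.5) = 9, f(4) = 15.
Sum = Δu · [f(2) + f(2.5) + f(3) + f(3.5) + f(4)].
Sum = 12.5.

12.5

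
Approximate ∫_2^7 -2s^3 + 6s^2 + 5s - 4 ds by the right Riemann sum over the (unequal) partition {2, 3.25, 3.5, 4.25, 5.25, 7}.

Subinterval widths: 1.25, 0.25, 0.75, 1, 1.75.
Right endpoints: 3.25, 3.5, 4.25, 5.25, 7.
f(3.25) = 6.96875, f(3.5) = 1.25, f(4.25) = -27.90625, f(5.25) = -101.78125, f(7) = -361.
Sum = Σ Δs_i · f(s_i).
Sum = -745.4375.

-745.4375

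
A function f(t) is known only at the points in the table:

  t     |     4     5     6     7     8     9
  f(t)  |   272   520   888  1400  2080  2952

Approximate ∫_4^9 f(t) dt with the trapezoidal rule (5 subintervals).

6500

Δt = 1.
T_5 = (1/2)·[272 + 2·520 + 2·888 + 2·1400 + 2·2080 + 2952] = 6500.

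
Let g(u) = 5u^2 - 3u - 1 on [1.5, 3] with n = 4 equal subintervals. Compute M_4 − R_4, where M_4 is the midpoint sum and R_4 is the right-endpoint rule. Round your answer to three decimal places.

M_4 ≈ 27.66211.
R_4 = 33.41015625.
M_4 − R_4 ≈ -5.748.

-5.748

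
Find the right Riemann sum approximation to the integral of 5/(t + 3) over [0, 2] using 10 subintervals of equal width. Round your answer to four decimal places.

2.4886

Δt = (2 − 0)/10 = 0.2.
Right endpoints: 0.2, 0.4, 0.6, 0.8, 1, 1.2, 1.4, 1.6, 1.8, 2.
f(0.2) = 1.5625, f(0.4) = 25/17, f(0.6) = 25/18, f(0.8) = 25/19, f(1) = 1.25, f(1.2) = 25/21, f(1.4) = 25/22, f(1.6) = 25/23, f(1.8) = 25/24, f(2) = 1.
Sum = Δt · [f(0.2) + f(0.4) + f(0.6) + ...].
Sum ≈ 2.4886.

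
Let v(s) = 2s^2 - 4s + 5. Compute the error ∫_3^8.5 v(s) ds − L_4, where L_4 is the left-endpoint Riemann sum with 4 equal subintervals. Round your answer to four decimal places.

Exact integral: ∫_3^8.5 v(s) ds ≈ 292.416667.
L_4 = 224.0390625.
Error ≈ 292.416667 − 224.0390625 ≈ 68.3776.

68.3776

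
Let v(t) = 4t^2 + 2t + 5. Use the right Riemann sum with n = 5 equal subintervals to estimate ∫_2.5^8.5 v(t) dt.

Δt = (8.5 − 2.5)/5 = 1.2.
Right endpoints: 3.7, 4.9, 6.1, 7.3, 8.5.
v(3.7) = 67.16, v(4.9) = 110.84, v(6.1) = 166.04, v(7.3) = 232.76, v(8.5) = 311.
Sum = Δt · [v(3.7) + v(4.9) + v(6.1) + v(7.3) + v(8.5)].
Sum = 1065.36.

1065.36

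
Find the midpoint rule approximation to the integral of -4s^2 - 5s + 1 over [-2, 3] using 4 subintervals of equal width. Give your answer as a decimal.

Δs = (3 − (-2))/4 = 1.25.
Midpoints: -1.375, -0.125, 1.125, 2.375.
f(-1.375) = 0.3125, f(-0.125) = 1.5625, f(1.125) = -9.6875, f(2.375) = -33.4375.
Sum = Δs · [f(-1.375) + f(-0.125) + f(1.125) + f(2.375)].
Sum = -51.5625.

-51.5625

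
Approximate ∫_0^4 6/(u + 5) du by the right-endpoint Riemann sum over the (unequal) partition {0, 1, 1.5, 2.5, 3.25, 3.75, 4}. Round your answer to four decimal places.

Subinterval widths: 1, 0.5, 1, 0.75, 0.5, 0.25.
Right endpoints: 1, 1.5, 2.5, 3.25, 3.75, 4.
f(1) = 1, f(1.5) = 12/13, f(2.5) = 0.8, f(3.25) = 8/11, f(3.75) = 24/35, f(4) = 2/3.
Sum = Σ Δu_i · f(u_i).
Sum ≈ 3.3165.

3.3165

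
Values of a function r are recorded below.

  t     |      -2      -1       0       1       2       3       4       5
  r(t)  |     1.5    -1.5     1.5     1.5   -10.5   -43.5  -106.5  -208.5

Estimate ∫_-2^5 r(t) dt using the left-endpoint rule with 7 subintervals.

-157.5

Δt = 1.
Sum = 1·[1.5 + (-1.5) + 1.5 + 1.5 + (-10.5) + (-43.5) + (-106.5)] = -157.5.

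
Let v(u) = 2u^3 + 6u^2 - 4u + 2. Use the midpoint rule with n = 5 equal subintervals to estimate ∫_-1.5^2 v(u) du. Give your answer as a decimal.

30.646875

Δu = (2 − (-1.5))/5 = 0.7.
Midpoints: -1.15, -0.45, 0.25, 0.95, 1.65.
v(-1.15) = 11.49325, v(-0.45) = 4.83275, v(0.25) = 1.40625, v(0.95) = 5.32975, v(1.65) = 20.71925.
Sum = Δu · [v(-1.15) + v(-0.45) + v(0.25) + v(0.95) + v(1.65)].
Sum = 30.646875.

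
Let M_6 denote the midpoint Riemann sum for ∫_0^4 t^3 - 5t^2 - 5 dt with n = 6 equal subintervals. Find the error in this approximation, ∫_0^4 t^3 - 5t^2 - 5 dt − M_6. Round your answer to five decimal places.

0.14815

Exact integral: ∫_0^4 f(t) dt ≈ -62.6666667.
M_6 ≈ -62.8148148.
Error ≈ -62.6666667 − (-62.8148148) ≈ 0.14815.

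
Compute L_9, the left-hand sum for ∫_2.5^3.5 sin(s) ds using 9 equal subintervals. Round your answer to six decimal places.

0.187910

Δs = (3.5 − 2.5)/9 = 1/9.
Left endpoints: 2.5, 47/18, 49/18, 17/6, 53/18, 55/18, 19/6, 59/18, 61/18.
f(2.5) ≈ 0.598472, f(47/18) ≈ 0.505949, f(49/18) ≈ 0.407186, f(17/6) ≈ 0.303400, f(53/18) ≈ 0.195874, f(55/18) ≈ 0.085931, f(19/6) ≈ -0.025071, f(59/18) ≈ -0.135765, f(61/18) ≈ -0.244783.
Sum = Δs · [f(2.5) + f(47/18) + f(49/18) + ...].
Sum ≈ 0.187910.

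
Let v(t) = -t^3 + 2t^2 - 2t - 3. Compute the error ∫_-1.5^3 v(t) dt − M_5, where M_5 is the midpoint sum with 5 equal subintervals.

-0.0759375

Exact integral: ∫_-1.5^3 v(t) dt = -18.984375.
M_5 = -18.9084375.
Error = -18.984375 − (-18.9084375) = -0.0759375.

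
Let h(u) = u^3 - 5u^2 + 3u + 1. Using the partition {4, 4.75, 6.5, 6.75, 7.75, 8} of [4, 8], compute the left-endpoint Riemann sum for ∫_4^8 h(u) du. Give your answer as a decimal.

Subinterval widths: 0.75, 1.75, 0.25, 1, 0.25.
Left endpoints: 4, 4.75, 6.5, 6.75, 7.75.
h(4) = -3, h(4.75) = 9.609375, h(6.5) = 83.875, h(6.75) = 100.984375, h(7.75) = 189.421875.
Sum = Σ Δu_i · h(u_i).
Sum = 183.875.

183.875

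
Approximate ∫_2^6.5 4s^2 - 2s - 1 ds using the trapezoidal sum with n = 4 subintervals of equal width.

316.546875

Δs = (6.5 − 2)/4 = 1.125.
f(2) = 11, f(3.125) = 31.8125, f(4.25) = 62.75, f(5.375) = 103.8125, f(6.5) = 155.
T_4 = (Δs/2)·[f(s_0) + 2f(s_1) + 2f(s_2) + 2f(s_3) + f(s_4)].
Sum = 316.546875.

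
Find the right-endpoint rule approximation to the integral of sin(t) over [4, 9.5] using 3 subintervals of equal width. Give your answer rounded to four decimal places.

Δt = (9.5 − 4)/3 = 11/6.
Right endpoints: 35/6, 23/3, 9.5.
f(35/6) ≈ -0.4348, f(23/3) ≈ 0.9825, f(9.5) ≈ -0.0752.
Sum = Δt · [f(35/6) + f(23/3) + f(9.5)].
Sum ≈ 0.8663.

0.8663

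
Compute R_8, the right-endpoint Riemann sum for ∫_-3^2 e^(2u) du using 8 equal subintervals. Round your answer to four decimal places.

Δu = (2 − (-3))/8 = 0.625.
Right endpoints: -2.375, -1.75, -1.125, -0.5, 0.125, 0.75, 1.375, 2.
f(-2.375) ≈ 0.0087, f(-1.75) ≈ 0.0302, f(-1.125) ≈ 0.1054, f(-0.5) ≈ 0.3679, f(0.125) ≈ 1.2840, f(0.75) ≈ 4.4817, f(1.375) ≈ 15.6426, f(2) ≈ 54.5982.
Sum = Δu · [f(-2.375) + f(-1.75) + f(-1.125) + ...].
Sum ≈ 47.8241.

47.8241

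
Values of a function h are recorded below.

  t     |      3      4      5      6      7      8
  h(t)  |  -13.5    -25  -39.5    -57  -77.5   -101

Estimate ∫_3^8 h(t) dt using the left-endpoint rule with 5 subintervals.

-212.5

Δt = 1.
Sum = 1·[(-13.5) + (-25) + (-39.5) + (-57) + (-77.5)] = -212.5.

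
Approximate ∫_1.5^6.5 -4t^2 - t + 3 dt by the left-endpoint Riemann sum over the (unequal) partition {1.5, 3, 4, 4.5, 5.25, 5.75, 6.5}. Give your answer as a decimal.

-299.125

Subinterval widths: 1.5, 1, 0.5, 0.75, 0.5, 0.75.
Left endpoints: 1.5, 3, 4, 4.5, 5.25, 5.75.
f(1.5) = -7.5, f(3) = -36, f(4) = -65, f(4.5) = -82.5, f(5.25) = -112.5, f(5.75) = -135.
Sum = Σ Δt_i · f(t_i).
Sum = -299.125.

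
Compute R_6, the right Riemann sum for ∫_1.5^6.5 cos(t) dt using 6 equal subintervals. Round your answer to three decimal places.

Δt = (6.5 − 1.5)/6 = 5/6.
Right endpoints: 7/3, 19/6, 4, 29/6, 17/3, 6.5.
f(7/3) ≈ -0.691, f(19/6) ≈ -1.000, f(4) ≈ -0.654, f(29/6) ≈ 0.121, f(17/3) ≈ 0.816, f(6.5) ≈ 0.977.
Sum = Δt · [f(7/3) + f(19/6) + f(4) + ...].
Sum ≈ -0.359.

-0.359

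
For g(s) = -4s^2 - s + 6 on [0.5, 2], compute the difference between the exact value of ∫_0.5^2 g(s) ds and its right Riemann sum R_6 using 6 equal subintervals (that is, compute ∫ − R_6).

Exact integral: ∫_0.5^2 g(s) ds = -3.375.
R_6 = -5.5.
Error = -3.375 − (-5.5) = 2.125.

2.125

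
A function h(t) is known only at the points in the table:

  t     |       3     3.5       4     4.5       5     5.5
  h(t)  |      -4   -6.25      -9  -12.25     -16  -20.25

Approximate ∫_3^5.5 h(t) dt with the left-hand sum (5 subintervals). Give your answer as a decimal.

Δt = 0.5.
Sum = 0.5·[(-4) + (-6.25) + (-9) + (-12.25) + (-16)] = -23.75.

-23.75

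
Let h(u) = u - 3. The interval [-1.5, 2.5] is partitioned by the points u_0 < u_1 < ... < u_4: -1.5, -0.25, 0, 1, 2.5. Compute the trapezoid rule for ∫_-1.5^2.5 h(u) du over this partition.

Subinterval widths: 1.25, 0.25, 1, 1.5.
h(-1.5) = -4.5, h(-0.25) = -3.25, h(0) = -3, h(1) = -2, h(2.5) = -0.5.
On each subinterval the trapezoid contributes (Δu_i/2)·[h(u_{i-1}) + h(u_i)].
Sum = -10.

-10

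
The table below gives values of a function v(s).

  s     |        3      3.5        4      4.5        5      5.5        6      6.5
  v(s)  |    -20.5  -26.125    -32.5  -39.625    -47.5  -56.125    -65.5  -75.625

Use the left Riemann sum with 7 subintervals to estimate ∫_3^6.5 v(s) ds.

-143.9375

Δs = 0.5.
Sum = 0.5·[(-20.5) + (-26.125) + (-32.5) + (-39.625) + (-47.5) + (-56.125) + (-65.5)] = -143.9375.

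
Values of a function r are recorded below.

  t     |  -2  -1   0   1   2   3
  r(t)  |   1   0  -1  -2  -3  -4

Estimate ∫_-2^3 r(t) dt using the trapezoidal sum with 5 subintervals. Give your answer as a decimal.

-7.5

Δt = 1.
T_5 = (1/2)·[1 + 2·0 + 2·(-1) + 2·(-2) + 2·(-3) + (-4)] = -7.5.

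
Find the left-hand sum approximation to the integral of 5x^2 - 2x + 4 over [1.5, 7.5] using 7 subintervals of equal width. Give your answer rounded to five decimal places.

Δx = (7.5 − 1.5)/7 = 6/7.
Left endpoints: 1.5, 33/14, 45/14, 57/14, 69/14, 81/14, 93/14.
f(1.5) = 12.25, f(33/14) = 5305/196, f(45/14) = 9649/196, f(57/14) = 15433/196, f(69/14) = 22657/196, f(81/14) = 31321/196, f(93/14) = 41425/196.
Sum = Δx · [f(1.5) + f(33/14) + f(45/14) + ...].
Sum ≈ 560.60204.

560.60204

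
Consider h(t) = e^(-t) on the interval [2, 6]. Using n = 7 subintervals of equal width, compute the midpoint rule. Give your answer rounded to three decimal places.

0.131

Δt = (6 − 2)/7 = 4/7.
Midpoints: 16/7, 20/7, 24/7, 4, 32/7, 36/7, 40/7.
h(16/7) ≈ 0.102, h(20/7) ≈ 0.057, h(24/7) ≈ 0.032, h(4) ≈ 0.018, h(32/7) ≈ 0.010, h(36/7) ≈ 0.006, h(40/7) ≈ 0.003.
Sum = Δt · [h(16/7) + h(20/7) + h(24/7) + ...].
Sum ≈ 0.131.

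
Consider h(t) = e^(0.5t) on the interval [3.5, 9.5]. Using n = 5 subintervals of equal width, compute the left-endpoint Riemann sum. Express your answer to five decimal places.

Δt = (9.5 − 3.5)/5 = 1.2.
Left endpoints: 3.5, 4.7, 5.9, 7.1, 8.3.
h(3.5) ≈ 5.75460, h(4.7) ≈ 10.48557, h(5.9) ≈ 19.10595, h(7.1) ≈ 34.81332, h(8.3) ≈ 63.43400.
Sum = Δt · [h(3.5) + h(4.7) + h(5.9) + h(7.1) + h(8.3)].
Sum ≈ 160.31213.

160.31213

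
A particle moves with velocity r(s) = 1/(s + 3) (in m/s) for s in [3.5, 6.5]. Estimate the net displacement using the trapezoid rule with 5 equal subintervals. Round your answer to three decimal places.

Δs = (6.5 − 3.5)/5 = 0.6.
r(3.5) = 2/13, r(4.1) = 10/71, r(4.7) = 10/77, r(5.3) = 10/83, r(5.9) = 10/89, r(6.5) = 2/19.
T_5 = (Δs/2)·[r(s_0) + 2r(s_1) + ... + 2r(s_{4}) + r(s_5)].
Sum ≈ 0.380.

0.380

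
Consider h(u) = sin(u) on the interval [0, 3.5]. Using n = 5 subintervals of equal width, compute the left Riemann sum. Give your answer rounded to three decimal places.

1.980

Δu = (3.5 − 0)/5 = 0.7.
Left endpoints: 0, 0.7, 1.4, 2.1, 2.8.
h(0) ≈ 0.000, h(0.7) ≈ 0.644, h(1.4) ≈ 0.985, h(2.1) ≈ 0.863, h(2.8) ≈ 0.335.
Sum = Δu · [h(0) + h(0.7) + h(1.4) + h(2.1) + h(2.8)].
Sum ≈ 1.980.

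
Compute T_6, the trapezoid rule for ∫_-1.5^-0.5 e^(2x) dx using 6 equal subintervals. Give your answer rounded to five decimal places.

0.16052

Δx = (-0.5 − (-1.5))/6 = 1/6.
f(-1.5) ≈ 0.04979, f(-4/3) ≈ 0.06948, f(-7/6) ≈ 0.09697, f(-1) ≈ 0.13534, f(-5/6) ≈ 0.18888, f(-2/3) ≈ 0.26360, f(-0.5) ≈ 0.36788.
T_6 = (Δx/2)·[f(x_0) + 2f(x_1) + ... + 2f(x_{5}) + f(x_6)].
Sum ≈ 0.16052.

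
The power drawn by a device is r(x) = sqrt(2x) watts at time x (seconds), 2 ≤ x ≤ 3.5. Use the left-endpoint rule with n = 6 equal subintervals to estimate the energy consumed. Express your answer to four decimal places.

Δx = (3.5 − 2)/6 = 0.25.
Left endpoints: 2, 2.25, 2.5, 2.75, 3, 3.25.
r(2) ≈ 2.0000, r(2.25) ≈ 2.1213, r(2.5) ≈ 2.2361, r(2.75) ≈ 2.3452, r(3) ≈ 2.4495, r(3.25) ≈ 2.5495.
Sum = Δx · [r(2) + r(2.25) + r(2.5) + ...].
Sum ≈ 3.4254.

3.4254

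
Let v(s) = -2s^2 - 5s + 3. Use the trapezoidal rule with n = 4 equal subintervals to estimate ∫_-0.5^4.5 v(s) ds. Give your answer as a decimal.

Δs = (4.5 − (-0.5))/4 = 1.25.
v(-0.5) = 5, v(0.75) = -1.875, v(2) = -15, v(3.25) = -34.375, v(4.5) = -60.
T_4 = (Δs/2)·[v(s_0) + 2v(s_1) + 2v(s_2) + 2v(s_3) + v(s_4)].
Sum = -98.4375.

-98.4375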